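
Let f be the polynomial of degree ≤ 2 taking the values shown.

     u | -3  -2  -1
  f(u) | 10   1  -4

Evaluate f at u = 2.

Using the Lagrange interpolation formula with nodes -3, -2, -1:
  L_0(u) = (u + 2)(u + 1) / 2
  L_1(u) = (u + 3)(u + 1) / -1
  L_2(u) = (u + 3)(u + 2) / 2
Then f(u) = 10·L_0(u) + 1·L_1(u) - 4·L_2(u).
Expanding and collecting terms gives f(u) = 2u^2 + u - 5.
Evaluating at u = 2: f(2) = 5.

5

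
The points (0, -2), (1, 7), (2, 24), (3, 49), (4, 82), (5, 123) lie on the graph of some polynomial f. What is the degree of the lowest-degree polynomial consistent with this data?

2

Forward differences of the values at u = 0, 1, 2, 3, 4, 5:
  f  : -2  7  24  49  82  123
  Δ  : 9  17  25  33  41
  Δ^2: 8  8  8  8
  Δ^3: 0  0  0
  Δ^4: 0  0
  Δ^5: 0
The second differences are constant (8) and nonzero, while all higher differences vanish, so the minimal degree is 2.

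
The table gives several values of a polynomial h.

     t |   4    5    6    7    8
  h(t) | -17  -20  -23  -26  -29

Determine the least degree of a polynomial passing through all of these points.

Forward differences of the values at t = 4, 5, 6, 7, 8:
  h  : -17  -20  -23  -26  -29
  Δ  : -3  -3  -3  -3
  Δ^2: 0  0  0
  Δ^3: 0  0
  Δ^4: 0
The first differences are constant (-3) and nonzero, while all higher differences vanish, so the minimal degree is 1.

1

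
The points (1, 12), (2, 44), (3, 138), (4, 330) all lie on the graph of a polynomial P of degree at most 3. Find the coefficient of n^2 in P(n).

-5

Write P(n) = an^3 + bn^2 + cn + d. Substituting each data point gives a linear system:
  a + b + c + d = 12
  8a + 4b + 2c + d = 44
  27a + 9b + 3c + d = 138
  64a + 16b + 4c + d = 330
Solving the system yields a = 6, b = -5, c = 5, d = 6.
So P(n) = 6n^3 - 5n^2 + 5n + 6.
The coefficient of n^2 is -5.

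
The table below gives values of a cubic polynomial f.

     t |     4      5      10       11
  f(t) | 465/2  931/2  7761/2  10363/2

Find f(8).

3937/2

Using the Lagrange interpolation formula with nodes 4, 5, 10, 11:
  L_0(t) = (t - 5)(t - 10)(t - 11) / -42
  L_1(t) = (t - 4)(t - 10)(t - 11) / 30
  L_2(t) = (t - 4)(t - 5)(t - 11) / -30
  L_3(t) = (t - 4)(t - 5)(t - 10) / 42
Then f(t) = 465/2·L_0(t) + 931/2·L_1(t) + 7761/2·L_2(t) + 10363/2·L_3(t).
Expanding and collecting terms gives f(t) = 4t³ - t² - 2t + 1/2.
Evaluating at t = 8: f(8) = 3937/2.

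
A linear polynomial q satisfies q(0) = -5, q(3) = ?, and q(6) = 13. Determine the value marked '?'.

4

On equispaced nodes a degree-1 polynomial has vanishing second forward difference, so
  q(0) - 2·q(3) + q(6) = 0.
Substituting the known values and solving for q(3):
  -2·q(3) = -8
  q(3) = 4.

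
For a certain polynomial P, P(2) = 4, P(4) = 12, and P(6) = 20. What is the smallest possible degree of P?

Divided differences on the nodes 2, 4, 6:
  order 0: 4  12  20
  order 1: 4  4
  order 2: 0
The order-1 divided differences are all 4 (nonzero) and every higher order vanishes, so the data lies on a polynomial of degree exactly 1.

1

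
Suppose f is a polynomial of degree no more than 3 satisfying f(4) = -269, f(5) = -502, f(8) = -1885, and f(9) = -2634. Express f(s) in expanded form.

Write f(s) = as^3 + bs^2 + cs + d. Substituting each data point gives a linear system:
  64a + 16b + 4c + d = -269
  125a + 25b + 5c + d = -502
  512a + 64b + 8c + d = -1885
  729a + 81b + 9c + d = -2634
Solving the system yields a = -3, b = -6, c = 4, d = 3.
So f(s) = -3s^3 - 6s^2 + 4s + 3.
Check: f(5) = -502. ✓

f(s) = -3s^3 - 6s^2 + 4s + 3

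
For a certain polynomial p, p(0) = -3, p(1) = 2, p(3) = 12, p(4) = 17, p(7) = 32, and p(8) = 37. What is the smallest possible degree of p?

Divided differences on the nodes 0, 1, 3, 4, 7, 8:
  order 0: -3  2  12  17  32  37
  order 1: 5  5  5  5  5
  order 2: 0  0  0  0
  order 3: 0  0  0
  order 4: 0  0
  order 5: 0
The order-1 divided differences are all 5 (nonzero) and every higher order vanishes, so the data lies on a polynomial of degree exactly 1.

1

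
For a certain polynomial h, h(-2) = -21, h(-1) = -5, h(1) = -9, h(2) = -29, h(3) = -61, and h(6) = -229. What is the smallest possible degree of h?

Divided differences on the nodes -2, -1, 1, 2, 3, 6:
  order 0: -21  -5  -9  -29  -61  -229
  order 1: 16  -2  -20  -32  -56
  order 2: -6  -6  -6  -6
  order 3: 0  0  0
  order 4: 0  0
  order 5: 0
The order-2 divided differences are all -6 (nonzero) and every higher order vanishes, so the data lies on a polynomial of degree exactly 2.

2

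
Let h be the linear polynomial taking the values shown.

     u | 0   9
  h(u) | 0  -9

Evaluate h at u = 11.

-11

Using the Lagrange interpolation formula with nodes 0, 9:
  L_0(u) = (u - 9) / -9
  L_1(u) = u / 9
Then h(u) = 0·L_0(u) - 9·L_1(u).
Expanding and collecting terms gives h(u) = -u.
Evaluating at u = 11: h(11) = -11.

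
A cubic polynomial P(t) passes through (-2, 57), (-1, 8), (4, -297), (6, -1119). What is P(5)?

-622

Using the Lagrange interpolation formula with nodes -2, -1, 4, 6:
  L_0(t) = (t + 1)(t - 4)(t - 6) / -48
  L_1(t) = (t + 2)(t - 4)(t - 6) / 35
  L_2(t) = (t + 2)(t + 1)(t - 6) / -60
  L_3(t) = (t + 2)(t + 1)(t - 4) / 112
Then P(t) = 57·L_0(t) + 8·L_1(t) - 297·L_2(t) - 1119·L_3(t).
Expanding and collecting terms gives P(t) = -6t^3 + 4t^2 + 5t + 3.
Evaluating at t = 5: P(5) = -622.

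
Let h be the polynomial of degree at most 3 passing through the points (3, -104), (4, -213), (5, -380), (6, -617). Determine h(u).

Using the Lagrange interpolation formula with nodes 3, 4, 5, 6:
  L_0(u) = (u - 4)(u - 5)(u - 6) / -6
  L_1(u) = (u - 3)(u - 5)(u - 6) / 2
  L_2(u) = (u - 3)(u - 4)(u - 6) / -2
  L_3(u) = (u - 3)(u - 4)(u - 5) / 6
Then h(u) = -104·L_0(u) - 213·L_1(u) - 380·L_2(u) - 617·L_3(u).
Expanding and collecting terms gives h(u) = -2u^3 - 5u^2 - 5.
Check: h(6) = -617. ✓

h(u) = -2u^3 - 5u^2 - 5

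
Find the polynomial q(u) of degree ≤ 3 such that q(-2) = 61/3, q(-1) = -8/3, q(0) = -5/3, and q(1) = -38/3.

Write q(u) = au^3 + bu^2 + cu + d. Substituting each data point gives a linear system:
  -8a + 4b - 2c + d = 61/3
  -a + b - c + d = -8/3
  d = -5/3
  a + b + c + d = -38/3
Solving the system yields a = -6, b = -6, c = 1, d = -5/3.
So q(u) = -6u³ - 6u² + u - 5/3.
Check: q(-2) = 61/3. ✓

q(u) = -6u^3 - 6u^2 + u - 5/3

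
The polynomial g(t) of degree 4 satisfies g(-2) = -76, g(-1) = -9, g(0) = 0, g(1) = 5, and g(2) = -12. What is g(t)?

Write g(t) = at^4 + bt^3 + ct^2 + dt + e. Substituting each data point gives a linear system:
  16a - 8b + 4c - 2d + e = -76
  a - b + c - d + e = -9
  e = 0
  a + b + c + d + e = 5
  16a + 8b + 4c + 2d + e = -12
Solving the system yields a = -3, b = 3, c = 1, d = 4, e = 0.
So g(t) = -3t⁴ + 3t³ + t² + 4t.
Check: g(1) = 5. ✓

g(t) = -3t^4 + 3t^3 + t^2 + 4t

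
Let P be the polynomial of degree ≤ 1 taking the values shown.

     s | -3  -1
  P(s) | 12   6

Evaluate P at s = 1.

Using the Lagrange interpolation formula with nodes -3, -1:
  L_0(s) = (s + 1) / -2
  L_1(s) = (s + 3) / 2
Then P(s) = 12·L_0(s) + 6·L_1(s).
Expanding and collecting terms gives P(s) = -3s + 3.
Evaluating at s = 1: P(1) = 0.

0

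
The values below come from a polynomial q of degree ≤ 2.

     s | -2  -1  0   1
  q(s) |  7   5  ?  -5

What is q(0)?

On equispaced nodes a degree-2 polynomial has vanishing third forward difference, so
  - q(-2) + 3·q(-1) - 3·q(0) + q(1) = 0.
Substituting the known values and solving for q(0):
  -3·q(0) = -3
  q(0) = 1.

1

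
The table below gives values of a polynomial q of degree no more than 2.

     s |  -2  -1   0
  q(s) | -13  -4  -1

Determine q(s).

q(s) = -3s^2 - 1

Using the Lagrange interpolation formula with nodes -2, -1, 0:
  L_0(s) = (s + 1)s / 2
  L_1(s) = (s + 2)s / -1
  L_2(s) = (s + 2)(s + 1) / 2
Then q(s) = -13·L_0(s) - 4·L_1(s) - 1·L_2(s).
Expanding and collecting terms gives q(s) = -3s^2 - 1.
Check: q(0) = -1. ✓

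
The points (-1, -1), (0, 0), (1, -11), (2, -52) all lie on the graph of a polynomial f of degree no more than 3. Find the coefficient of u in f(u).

Write f(u) = au^3 + bu^2 + cu + d. Substituting each data point gives a linear system:
  -a + b - c + d = -1
  d = 0
  a + b + c + d = -11
  8a + 4b + 2c + d = -52
Solving the system yields a = -3, b = -6, c = -2, d = 0.
So f(u) = -3u^3 - 6u^2 - 2u.
The coefficient of u is -2.

-2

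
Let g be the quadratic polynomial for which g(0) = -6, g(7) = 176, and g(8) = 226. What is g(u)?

Write g(u) = au^2 + bu + c. Substituting each data point gives a linear system:
  c = -6
  49a + 7b + c = 176
  64a + 8b + c = 226
Solving the system yields a = 3, b = 5, c = -6.
So g(u) = 3u^2 + 5u - 6.
Check: g(8) = 226. ✓

g(u) = 3u^2 + 5u - 6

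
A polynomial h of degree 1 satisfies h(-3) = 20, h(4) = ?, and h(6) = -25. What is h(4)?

The 2 known points determine the degree-1 polynomial uniquely.
Write h(n) = an + b. Substituting each data point gives a linear system:
  -3a + b = 20
  6a + b = -25
Solving the system yields a = -5, b = 5.
So h(n) = -5n + 5.
Then h(4) = -15.

-15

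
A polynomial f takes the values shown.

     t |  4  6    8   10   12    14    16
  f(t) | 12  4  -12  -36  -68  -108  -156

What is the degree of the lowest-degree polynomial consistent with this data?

2

Forward differences of the values at t = 4, 6, 8, 10, 12, 14, 16:
  f  : 12  4  -12  -36  -68  -108  -156
  Δ  : -8  -16  -24  -32  -40  -48
  Δ^2: -8  -8  -8  -8  -8
  Δ^3: 0  0  0  0
  Δ^4: 0  0  0
  Δ^5: 0  0
  Δ^6: 0
The second differences are constant (-8) and nonzero, while all higher differences vanish, so the minimal degree is 2.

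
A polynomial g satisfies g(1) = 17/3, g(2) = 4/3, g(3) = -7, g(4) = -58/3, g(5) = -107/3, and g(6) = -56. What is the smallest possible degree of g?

2

Forward differences of the values at t = 1, 2, 3, 4, 5, 6:
  g  : 17/3  4/3  -7  -58/3  -107/3  -56
  Δ  : -13/3  -25/3  -37/3  -49/3  -61/3
  Δ^2: -4  -4  -4  -4
  Δ^3: 0  0  0
  Δ^4: 0  0
  Δ^5: 0
The second differences are constant (-4) and nonzero, while all higher differences vanish, so the minimal degree is 2.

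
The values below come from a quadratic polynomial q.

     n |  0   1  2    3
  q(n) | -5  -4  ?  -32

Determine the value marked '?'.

-13

On equispaced nodes a degree-2 polynomial has vanishing third forward difference, so
  - q(0) + 3·q(1) - 3·q(2) + q(3) = 0.
Substituting the known values and solving for q(2):
  -3·q(2) = 39
  q(2) = -13.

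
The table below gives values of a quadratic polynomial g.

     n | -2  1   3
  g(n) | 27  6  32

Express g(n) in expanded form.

Using the Lagrange interpolation formula with nodes -2, 1, 3:
  L_0(n) = (n - 1)(n - 3) / 15
  L_1(n) = (n + 2)(n - 3) / -6
  L_2(n) = (n + 2)(n - 1) / 10
Then g(n) = 27·L_0(n) + 6·L_1(n) + 32·L_2(n).
Expanding and collecting terms gives g(n) = 4n^2 - 3n + 5.
Check: g(1) = 6. ✓

g(n) = 4n^2 - 3n + 5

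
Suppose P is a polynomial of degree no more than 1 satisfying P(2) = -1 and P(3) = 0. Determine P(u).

P(u) = u - 3

Write P(u) = au + b. Substituting each data point gives a linear system:
  2a + b = -1
  3a + b = 0
Solving the system yields a = 1, b = -3.
So P(u) = u - 3.
Check: P(2) = -1. ✓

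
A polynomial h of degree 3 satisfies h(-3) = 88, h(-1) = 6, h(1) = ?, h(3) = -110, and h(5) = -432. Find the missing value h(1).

-12

The 4 known points determine the degree-3 polynomial uniquely.
Write h(x) = ax^3 + bx^2 + cx + d. Substituting each data point gives a linear system:
  -27a + 9b - 3c + d = 88
  -a + b - c + d = 6
  27a + 9b + 3c + d = -110
  125a + 25b + 5c + d = -432
Solving the system yields a = -3, b = -1, c = -6, d = -2.
So h(x) = -3x³ - x² - 6x - 2.
Then h(1) = -12.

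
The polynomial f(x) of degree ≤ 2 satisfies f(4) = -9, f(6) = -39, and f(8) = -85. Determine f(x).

f(x) = -2x^2 + 5x + 3

Write f(x) = ax^2 + bx + c. Substituting each data point gives a linear system:
  16a + 4b + c = -9
  36a + 6b + c = -39
  64a + 8b + c = -85
Solving the system yields a = -2, b = 5, c = 3.
So f(x) = -2x^2 + 5x + 3.
Check: f(8) = -85. ✓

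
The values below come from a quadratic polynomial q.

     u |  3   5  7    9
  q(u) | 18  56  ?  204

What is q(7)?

On equispaced nodes a degree-2 polynomial has vanishing third forward difference, so
  - q(3) + 3·q(5) - 3·q(7) + q(9) = 0.
Substituting the known values and solving for q(7):
  -3·q(7) = -354
  q(7) = 118.

118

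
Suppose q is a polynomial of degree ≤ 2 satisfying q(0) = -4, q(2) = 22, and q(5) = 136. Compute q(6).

Using the Lagrange interpolation formula with nodes 0, 2, 5:
  L_0(u) = (u - 2)(u - 5) / 10
  L_1(u) = u(u - 5) / -6
  L_2(u) = u(u - 2) / 15
Then q(u) = -4·L_0(u) + 22·L_1(u) + 136·L_2(u).
Expanding and collecting terms gives q(u) = 5u^2 + 3u - 4.
Evaluating at u = 6: q(6) = 194.

194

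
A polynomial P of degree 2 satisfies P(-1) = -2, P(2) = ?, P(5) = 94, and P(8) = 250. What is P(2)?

10

The 3 known points determine the degree-2 polynomial uniquely.
Write P(x) = ax^2 + bx + c. Substituting each data point gives a linear system:
  a - b + c = -2
  25a + 5b + c = 94
  64a + 8b + c = 250
Solving the system yields a = 4, b = 0, c = -6.
So P(x) = 4x² - 6.
Then P(2) = 10.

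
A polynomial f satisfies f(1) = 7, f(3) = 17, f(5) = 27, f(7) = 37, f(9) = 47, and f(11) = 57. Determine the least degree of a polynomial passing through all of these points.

1

Forward differences of the values at x = 1, 3, 5, 7, 9, 11:
  f  : 7  17  27  37  47  57
  Δ  : 10  10  10  10  10
  Δ^2: 0  0  0  0
  Δ^3: 0  0  0
  Δ^4: 0  0
  Δ^5: 0
The first differences are constant (10) and nonzero, while all higher differences vanish, so the minimal degree is 1.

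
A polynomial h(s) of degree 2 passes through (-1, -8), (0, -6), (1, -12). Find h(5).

-116

Forward differences of the values at s = -1, 0, 1:
  h  : -8  -6  -12
  Δ  : 2  -6
  Δ^2: -8
The second differences are constant, confirming degree 2.
Interpolating (Newton forward form) and evaluating at s = 5 gives h(5) = -116.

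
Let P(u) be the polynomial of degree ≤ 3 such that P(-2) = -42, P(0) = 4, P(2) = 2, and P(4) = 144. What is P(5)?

329

Using the Lagrange interpolation formula with nodes -2, 0, 2, 4:
  L_0(u) = u(u - 2)(u - 4) / -48
  L_1(u) = (u + 2)(u - 2)(u - 4) / 16
  L_2(u) = (u + 2)u(u - 4) / -16
  L_3(u) = (u + 2)u(u - 2) / 48
Then P(u) = -42·L_0(u) + 4·L_1(u) + 2·L_2(u) + 144·L_3(u).
Expanding and collecting terms gives P(u) = 4u^3 - 6u^2 - 5u + 4.
Evaluating at u = 5: P(5) = 329.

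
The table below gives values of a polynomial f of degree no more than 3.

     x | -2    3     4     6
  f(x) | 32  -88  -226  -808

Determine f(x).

f(x) = -4x^3 + x^2 + 3x + 2

Write f(x) = ax^3 + bx^2 + cx + d. Substituting each data point gives a linear system:
  -8a + 4b - 2c + d = 32
  27a + 9b + 3c + d = -88
  64a + 16b + 4c + d = -226
  216a + 36b + 6c + d = -808
Solving the system yields a = -4, b = 1, c = 3, d = 2.
So f(x) = -4x^3 + x^2 + 3x + 2.
Check: f(-2) = 32. ✓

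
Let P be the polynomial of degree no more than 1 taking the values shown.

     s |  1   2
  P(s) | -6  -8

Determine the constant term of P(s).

-4

Write P(s) = as + b. Substituting each data point gives a linear system:
  a + b = -6
  2a + b = -8
Solving the system yields a = -2, b = -4.
So P(s) = -2s - 4.
The constant term is -4.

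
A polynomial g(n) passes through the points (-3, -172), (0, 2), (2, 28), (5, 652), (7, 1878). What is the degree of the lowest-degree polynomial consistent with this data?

Divided differences on the nodes -3, 0, 2, 5, 7:
  order 0: -172  2  28  652  1878
  order 1: 58  13  208  613
  order 2: -9  39  81
  order 3: 6  6
  order 4: 0
The order-3 divided differences are all 6 (nonzero) and every higher order vanishes, so the data lies on a polynomial of degree exactly 3.

3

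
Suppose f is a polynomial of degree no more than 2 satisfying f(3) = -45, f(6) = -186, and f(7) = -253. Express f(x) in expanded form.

Write f(x) = ax^2 + bx + c. Substituting each data point gives a linear system:
  9a + 3b + c = -45
  36a + 6b + c = -186
  49a + 7b + c = -253
Solving the system yields a = -5, b = -2, c = 6.
So f(x) = -5x^2 - 2x + 6.
Check: f(6) = -186. ✓

f(x) = -5x^2 - 2x + 6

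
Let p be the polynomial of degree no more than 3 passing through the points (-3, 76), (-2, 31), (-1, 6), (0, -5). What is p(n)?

Write p(n) = an^3 + bn^2 + cn + d. Substituting each data point gives a linear system:
  -27a + 9b - 3c + d = 76
  -8a + 4b - 2c + d = 31
  -a + b - c + d = 6
  d = -5
Solving the system yields a = -1, b = 4, c = -6, d = -5.
So p(n) = -n^3 + 4n^2 - 6n - 5.
Check: p(0) = -5. ✓

p(n) = -n^3 + 4n^2 - 6n - 5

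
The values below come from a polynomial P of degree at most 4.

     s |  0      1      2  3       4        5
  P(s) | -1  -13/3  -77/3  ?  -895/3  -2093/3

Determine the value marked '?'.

-103

On equispaced nodes a degree-4 polynomial has vanishing fifth forward difference, so
  - P(0) + 5·P(1) - 10·P(2) + 10·P(3) - 5·P(4) + P(5) = 0.
Substituting the known values and solving for P(3):
  10·P(3) = -1030
  P(3) = -103.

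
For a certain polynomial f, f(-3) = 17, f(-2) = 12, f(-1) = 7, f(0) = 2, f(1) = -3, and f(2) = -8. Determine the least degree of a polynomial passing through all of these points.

1

Forward differences of the values at s = -3, -2, -1, 0, 1, 2:
  f  : 17  12  7  2  -3  -8
  Δ  : -5  -5  -5  -5  -5
  Δ^2: 0  0  0  0
  Δ^3: 0  0  0
  Δ^4: 0  0
  Δ^5: 0
The first differences are constant (-5) and nonzero, while all higher differences vanish, so the minimal degree is 1.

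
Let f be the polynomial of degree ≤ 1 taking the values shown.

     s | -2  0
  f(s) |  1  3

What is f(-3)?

0

Write f(s) = as + b. Substituting each data point gives a linear system:
  -2a + b = 1
  b = 3
Solving the system yields a = 1, b = 3.
So f(s) = s + 3.
Then f(-3) = 0.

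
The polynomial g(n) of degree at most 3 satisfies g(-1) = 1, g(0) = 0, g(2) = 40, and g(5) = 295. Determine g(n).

Write g(n) = an^3 + bn^2 + cn + d. Substituting each data point gives a linear system:
  -a + b - c + d = 1
  d = 0
  8a + 4b + 2c + d = 40
  125a + 25b + 5c + d = 295
Solving the system yields a = 1, b = 6, c = 4, d = 0.
So g(n) = n^3 + 6n^2 + 4n.
Check: g(5) = 295. ✓

g(n) = n^3 + 6n^2 + 4n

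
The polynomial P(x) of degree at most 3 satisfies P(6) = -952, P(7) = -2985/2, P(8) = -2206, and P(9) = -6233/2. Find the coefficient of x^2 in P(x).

Write P(x) = ax^3 + bx^2 + cx + d. Substituting each data point gives a linear system:
  216a + 36b + 6c + d = -952
  343a + 49b + 7c + d = -2985/2
  512a + 64b + 8c + d = -2206
  729a + 81b + 9c + d = -6233/2
Solving the system yields a = -4, b = -5/2, c = 0, d = 2.
So P(x) = -4x^3 - (5/2)x^2 + 2.
The coefficient of x^2 is -5/2.

-5/2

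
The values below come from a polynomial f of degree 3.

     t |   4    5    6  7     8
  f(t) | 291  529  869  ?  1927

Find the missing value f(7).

On equispaced nodes a degree-3 polynomial has vanishing fourth forward difference, so
  f(4) - 4·f(5) + 6·f(6) - 4·f(7) + f(8) = 0.
Substituting the known values and solving for f(7):
  -4·f(7) = -5316
  f(7) = 1329.

1329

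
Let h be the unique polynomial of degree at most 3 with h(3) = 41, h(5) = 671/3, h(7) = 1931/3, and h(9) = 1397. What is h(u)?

h(u) = 2u^3 - (1/3)u^2 - 4u + 2

Write h(u) = au^3 + bu^2 + cu + d. Substituting each data point gives a linear system:
  27a + 9b + 3c + d = 41
  125a + 25b + 5c + d = 671/3
  343a + 49b + 7c + d = 1931/3
  729a + 81b + 9c + d = 1397
Solving the system yields a = 2, b = -1/3, c = -4, d = 2.
So h(u) = 2u^3 - (1/3)u^2 - 4u + 2.
Check: h(5) = 671/3. ✓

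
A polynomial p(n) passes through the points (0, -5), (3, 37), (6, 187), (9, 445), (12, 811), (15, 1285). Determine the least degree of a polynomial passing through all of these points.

Forward differences of the values at n = 0, 3, 6, 9, 12, 15:
  p  : -5  37  187  445  811  1285
  Δ  : 42  150  258  366  474
  Δ^2: 108  108  108  108
  Δ^3: 0  0  0
  Δ^4: 0  0
  Δ^5: 0
The second differences are constant (108) and nonzero, while all higher differences vanish, so the minimal degree is 2.

2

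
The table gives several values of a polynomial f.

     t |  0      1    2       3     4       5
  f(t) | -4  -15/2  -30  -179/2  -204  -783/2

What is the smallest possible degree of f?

3

Forward differences of the values at t = 0, 1, 2, 3, 4, 5:
  f  : -4  -15/2  -30  -179/2  -204  -783/2
  Δ  : -7/2  -45/2  -119/2  -229/2  -375/2
  Δ^2: -19  -37  -55  -73
  Δ^3: -18  -18  -18
  Δ^4: 0  0
  Δ^5: 0
The third differences are constant (-18) and nonzero, while all higher differences vanish, so the minimal degree is 3.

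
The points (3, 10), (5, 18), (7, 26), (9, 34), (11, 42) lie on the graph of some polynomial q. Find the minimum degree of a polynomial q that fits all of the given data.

Forward differences of the values at n = 3, 5, 7, 9, 11:
  q  : 10  18  26  34  42
  Δ  : 8  8  8  8
  Δ^2: 0  0  0
  Δ^3: 0  0
  Δ^4: 0
The first differences are constant (8) and nonzero, while all higher differences vanish, so the minimal degree is 1.

1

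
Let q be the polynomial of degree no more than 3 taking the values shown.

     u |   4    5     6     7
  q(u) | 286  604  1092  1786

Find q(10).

5464

Forward differences of the values at u = 4, 5, 6, 7:
  q  : 286  604  1092  1786
  Δ  : 318  488  694
  Δ^2: 170  206
  Δ^3: 36
The third differences are constant, confirming degree 3.
Interpolating (Newton forward form) and evaluating at u = 10 gives q(10) = 5464.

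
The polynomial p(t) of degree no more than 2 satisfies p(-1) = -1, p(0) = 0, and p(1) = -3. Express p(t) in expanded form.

Using the Lagrange interpolation formula with nodes -1, 0, 1:
  L_0(t) = t(t - 1) / 2
  L_1(t) = (t + 1)(t - 1) / -1
  L_2(t) = (t + 1)t / 2
Then p(t) = -1·L_0(t) + 0·L_1(t) - 3·L_2(t).
Expanding and collecting terms gives p(t) = -2t^2 - t.
Check: p(1) = -3. ✓

p(t) = -2t^2 - t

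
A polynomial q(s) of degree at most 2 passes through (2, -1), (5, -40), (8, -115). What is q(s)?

Using the Lagrange interpolation formula with nodes 2, 5, 8:
  L_0(s) = (s - 5)(s - 8) / 18
  L_1(s) = (s - 2)(s - 8) / -9
  L_2(s) = (s - 2)(s - 5) / 18
Then q(s) = -1·L_0(s) - 40·L_1(s) - 115·L_2(s).
Expanding and collecting terms gives q(s) = -2s^2 + s + 5.
Check: q(5) = -40. ✓

q(s) = -2s^2 + s + 5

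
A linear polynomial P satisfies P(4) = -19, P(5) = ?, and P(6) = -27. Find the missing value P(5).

-23

The 2 known points determine the degree-1 polynomial uniquely.
Write P(n) = an + b. Substituting each data point gives a linear system:
  4a + b = -19
  6a + b = -27
Solving the system yields a = -4, b = -3.
So P(n) = -4n - 3.
Then P(5) = -23.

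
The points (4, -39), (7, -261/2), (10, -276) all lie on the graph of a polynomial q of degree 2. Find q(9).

Forward differences of the values at s = 4, 7, 10:
  q  : -39  -261/2  -276
  Δ  : -183/2  -291/2
  Δ^2: -54
The second differences are constant, confirming degree 2.
Interpolating (Newton forward form) and evaluating at s = 9 gives q(9) = -443/2.

-443/2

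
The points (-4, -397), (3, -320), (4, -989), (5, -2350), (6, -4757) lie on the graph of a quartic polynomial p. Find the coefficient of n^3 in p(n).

Write p(n) = an^4 + bn^3 + cn^2 + dn + e. Substituting each data point gives a linear system:
  256a - 64b + 16c - 4d + e = -397
  81a + 27b + 9c + 3d + e = -320
  256a + 64b + 16c + 4d + e = -989
  625a + 125b + 25c + 5d + e = -2350
  1296a + 216b + 36c + 6d + e = -4757
Solving the system yields a = -3, b = -5, c = 5, d = 6, e = -5.
So p(n) = -3n^4 - 5n^3 + 5n^2 + 6n - 5.
The coefficient of n^3 is -5.

-5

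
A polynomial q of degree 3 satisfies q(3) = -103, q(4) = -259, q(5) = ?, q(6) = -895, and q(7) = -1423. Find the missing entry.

The 4 known points determine the degree-3 polynomial uniquely.
Write q(n) = an^3 + bn^2 + cn + d. Substituting each data point gives a linear system:
  27a + 9b + 3c + d = -103
  64a + 16b + 4c + d = -259
  216a + 36b + 6c + d = -895
  343a + 49b + 7c + d = -1423
Solving the system yields a = -4, b = -2, c = 6, d = 5.
So q(n) = -4n³ - 2n² + 6n + 5.
Then q(5) = -515.

-515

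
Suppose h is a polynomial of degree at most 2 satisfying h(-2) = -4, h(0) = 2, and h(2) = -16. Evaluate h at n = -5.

-58

Write h(n) = an^2 + bn + c. Substituting each data point gives a linear system:
  4a - 2b + c = -4
  c = 2
  4a + 2b + c = -16
Solving the system yields a = -3, b = -3, c = 2.
So h(n) = -3n^2 - 3n + 2.
Then h(-5) = -58.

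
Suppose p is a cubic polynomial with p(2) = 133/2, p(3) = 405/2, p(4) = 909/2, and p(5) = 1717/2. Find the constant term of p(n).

-3/2

Write p(n) = an^3 + bn^2 + cn + d. Substituting each data point gives a linear system:
  8a + 4b + 2c + d = 133/2
  27a + 9b + 3c + d = 405/2
  64a + 16b + 4c + d = 909/2
  125a + 25b + 5c + d = 1717/2
Solving the system yields a = 6, b = 4, c = 2, d = -3/2.
So p(n) = 6n^3 + 4n^2 + 2n - 3/2.
The constant term is -3/2.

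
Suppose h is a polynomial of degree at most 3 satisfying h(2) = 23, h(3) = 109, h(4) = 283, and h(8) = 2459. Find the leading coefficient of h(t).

Write h(t) = at^3 + bt^2 + ct + d. Substituting each data point gives a linear system:
  8a + 4b + 2c + d = 23
  27a + 9b + 3c + d = 109
  64a + 16b + 4c + d = 283
  512a + 64b + 8c + d = 2459
Solving the system yields a = 5, b = -1, c = -4, d = -5.
So h(t) = 5t^3 - t^2 - 4t - 5.
The leading coefficient is 5.

5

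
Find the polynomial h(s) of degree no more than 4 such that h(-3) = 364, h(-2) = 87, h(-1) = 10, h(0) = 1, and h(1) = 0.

Write h(s) = as^4 + bs^3 + cs^2 + ds + e. Substituting each data point gives a linear system:
  81a - 27b + 9c - 3d + e = 364
  16a - 8b + 4c - 2d + e = 87
  a - b + c - d + e = 10
  e = 1
  a + b + c + d + e = 0
Solving the system yields a = 3, b = -4, c = 1, d = -1, e = 1.
So h(s) = 3s⁴ - 4s³ + s² - s + 1.
Check: h(1) = 0. ✓

h(s) = 3s^4 - 4s^3 + s^2 - s + 1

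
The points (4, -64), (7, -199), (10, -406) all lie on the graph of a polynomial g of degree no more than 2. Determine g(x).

g(x) = -4x^2 - x + 4

Write g(x) = ax^2 + bx + c. Substituting each data point gives a linear system:
  16a + 4b + c = -64
  49a + 7b + c = -199
  100a + 10b + c = -406
Solving the system yields a = -4, b = -1, c = 4.
So g(x) = -4x² - x + 4.
Check: g(7) = -199. ✓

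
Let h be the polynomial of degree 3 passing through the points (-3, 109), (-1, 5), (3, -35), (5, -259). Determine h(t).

h(t) = -3t^3 + 4t^2 + 3t + 1

Write h(t) = at^3 + bt^2 + ct + d. Substituting each data point gives a linear system:
  -27a + 9b - 3c + d = 109
  -a + b - c + d = 5
  27a + 9b + 3c + d = -35
  125a + 25b + 5c + d = -259
Solving the system yields a = -3, b = 4, c = 3, d = 1.
So h(t) = -3t³ + 4t² + 3t + 1.
Check: h(-1) = 5. ✓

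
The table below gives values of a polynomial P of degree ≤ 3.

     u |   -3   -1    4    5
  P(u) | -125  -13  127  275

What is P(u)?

Write P(u) = au^3 + bu^2 + cu + d. Substituting each data point gives a linear system:
  -27a + 9b - 3c + d = -125
  -a + b - c + d = -13
  64a + 16b + 4c + d = 127
  125a + 25b + 5c + d = 275
Solving the system yields a = 3, b = -4, c = 1, d = -5.
So P(u) = 3u^3 - 4u^2 + u - 5.
Check: P(-3) = -125. ✓

P(u) = 3u^3 - 4u^2 + u - 5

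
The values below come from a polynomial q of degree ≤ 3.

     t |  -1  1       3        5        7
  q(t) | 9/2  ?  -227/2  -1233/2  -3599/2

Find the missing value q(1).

-5/2

On equispaced nodes a degree-3 polynomial has vanishing fourth forward difference, so
  q(-1) - 4·q(1) + 6·q(3) - 4·q(5) + q(7) = 0.
Substituting the known values and solving for q(1):
  -4·q(1) = 10
  q(1) = -5/2.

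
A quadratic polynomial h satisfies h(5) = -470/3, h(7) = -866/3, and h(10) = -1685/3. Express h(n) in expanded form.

h(n) = -5n^2 - 6n - 5/3

Write h(n) = an^2 + bn + c. Substituting each data point gives a linear system:
  25a + 5b + c = -470/3
  49a + 7b + c = -866/3
  100a + 10b + c = -1685/3
Solving the system yields a = -5, b = -6, c = -5/3.
So h(n) = -5n^2 - 6n - 5/3.
Check: h(5) = -470/3. ✓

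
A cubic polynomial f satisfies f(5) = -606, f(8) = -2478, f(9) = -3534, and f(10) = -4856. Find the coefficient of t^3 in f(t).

Write f(t) = at^3 + bt^2 + ct + d. Substituting each data point gives a linear system:
  125a + 25b + 5c + d = -606
  512a + 64b + 8c + d = -2478
  729a + 81b + 9c + d = -3534
  1000a + 100b + 10c + d = -4856
Solving the system yields a = -5, b = 2, c = -5, d = -6.
So f(t) = -5t^3 + 2t^2 - 5t - 6.
The leading coefficient is -5.

-5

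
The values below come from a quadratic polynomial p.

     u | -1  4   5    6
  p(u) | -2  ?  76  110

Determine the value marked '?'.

The 3 known points determine the degree-2 polynomial uniquely.
Write p(u) = au^2 + bu + c. Substituting each data point gives a linear system:
  a - b + c = -2
  25a + 5b + c = 76
  36a + 6b + c = 110
Solving the system yields a = 3, b = 1, c = -4.
So p(u) = 3u² + u - 4.
Then p(4) = 48.

48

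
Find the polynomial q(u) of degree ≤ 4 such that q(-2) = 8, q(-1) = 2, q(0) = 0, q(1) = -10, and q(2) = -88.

Using the Lagrange interpolation formula with nodes -2, -1, 0, 1, 2:
  L_0(u) = (u + 1)u(u - 1)(u - 2) / 24
  L_1(u) = (u + 2)u(u - 1)(u - 2) / -6
  L_2(u) = (u + 2)(u + 1)(u - 1)(u - 2) / 4
  L_3(u) = (u + 2)(u + 1)u(u - 2) / -6
  L_4(u) = (u + 2)(u + 1)u(u - 1) / 24
Then q(u) = 8·L_0(u) + 2·L_1(u) + 0·L_2(u) - 10·L_3(u) - 88·L_4(u).
Expanding and collecting terms gives q(u) = -2u^4 - 6u^3 - 2u^2.
Check: q(2) = -88. ✓

q(u) = -2u^4 - 6u^3 - 2u^2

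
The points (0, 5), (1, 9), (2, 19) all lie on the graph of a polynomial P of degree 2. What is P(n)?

Write P(n) = an^2 + bn + c. Substituting each data point gives a linear system:
  c = 5
  a + b + c = 9
  4a + 2b + c = 19
Solving the system yields a = 3, b = 1, c = 5.
So P(n) = 3n^2 + n + 5.
Check: P(2) = 19. ✓

P(n) = 3n^2 + n + 5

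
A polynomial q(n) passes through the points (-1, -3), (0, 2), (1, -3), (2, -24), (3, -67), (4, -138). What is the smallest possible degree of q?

Forward differences of the values at n = -1, 0, 1, 2, 3, 4:
  q  : -3  2  -3  -24  -67  -138
  Δ  : 5  -5  -21  -43  -71
  Δ^2: -10  -16  -22  -28
  Δ^3: -6  -6  -6
  Δ^4: 0  0
  Δ^5: 0
The third differences are constant (-6) and nonzero, while all higher differences vanish, so the minimal degree is 3.

3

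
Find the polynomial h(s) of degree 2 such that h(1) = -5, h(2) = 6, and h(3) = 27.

h(s) = 5s^2 - 4s - 6

Write h(s) = as^2 + bs + c. Substituting each data point gives a linear system:
  a + b + c = -5
  4a + 2b + c = 6
  9a + 3b + c = 27
Solving the system yields a = 5, b = -4, c = -6.
So h(s) = 5s² - 4s - 6.
Check: h(1) = -5. ✓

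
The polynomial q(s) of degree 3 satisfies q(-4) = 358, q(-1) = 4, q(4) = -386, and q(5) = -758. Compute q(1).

Using the Lagrange interpolation formula with nodes -4, -1, 4, 5:
  L_0(s) = (s + 1)(s - 4)(s - 5) / -216
  L_1(s) = (s + 4)(s - 4)(s - 5) / 90
  L_2(s) = (s + 4)(s + 1)(s - 5) / -40
  L_3(s) = (s + 4)(s + 1)(s - 4) / 54
Then q(s) = 358·L_0(s) + 4·L_1(s) - 386·L_2(s) - 758·L_3(s).
Expanding and collecting terms gives q(s) = -6s³ - s² + 3s + 2.
Evaluating at s = 1: q(1) = -2.

-2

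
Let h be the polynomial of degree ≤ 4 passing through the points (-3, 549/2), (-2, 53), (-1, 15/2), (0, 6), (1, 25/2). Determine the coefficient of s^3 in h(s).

2

Write h(s) = as^4 + bs^3 + cs^2 + ds + e. Substituting each data point gives a linear system:
  81a - 27b + 9c - 3d + e = 549/2
  16a - 8b + 4c - 2d + e = 53
  a - b + c - d + e = 15/2
  e = 6
  a + b + c + d + e = 25/2
Solving the system yields a = 4, b = 2, c = 0, d = 1/2, e = 6.
So h(s) = 4s^4 + 2s^3 + (1/2)s + 6.
The coefficient of s^3 is 2.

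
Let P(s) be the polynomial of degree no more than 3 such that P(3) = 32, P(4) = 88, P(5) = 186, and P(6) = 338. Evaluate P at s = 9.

Write P(s) = as^3 + bs^2 + cs + d. Substituting each data point gives a linear system:
  27a + 9b + 3c + d = 32
  64a + 16b + 4c + d = 88
  125a + 25b + 5c + d = 186
  216a + 36b + 6c + d = 338
Solving the system yields a = 2, b = -3, c = 3, d = -4.
So P(s) = 2s^3 - 3s^2 + 3s - 4.
Then P(9) = 1238.

1238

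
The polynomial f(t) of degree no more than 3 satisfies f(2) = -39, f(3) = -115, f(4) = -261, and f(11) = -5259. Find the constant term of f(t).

-1

Write f(t) = at^3 + bt^2 + ct + d. Substituting each data point gives a linear system:
  8a + 4b + 2c + d = -39
  27a + 9b + 3c + d = -115
  64a + 16b + 4c + d = -261
  1331a + 121b + 11c + d = -5259
Solving the system yields a = -4, b = 1, c = -5, d = -1.
So f(t) = -4t^3 + t^2 - 5t - 1.
The constant term is -1.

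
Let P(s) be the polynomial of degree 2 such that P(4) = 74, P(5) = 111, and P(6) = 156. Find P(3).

Forward differences of the values at s = 4, 5, 6:
  P  : 74  111  156
  Δ  : 37  45
  Δ^2: 8
The second differences are constant, confirming degree 2.
Interpolating (Newton forward form) and evaluating at s = 3 gives P(3) = 45.

45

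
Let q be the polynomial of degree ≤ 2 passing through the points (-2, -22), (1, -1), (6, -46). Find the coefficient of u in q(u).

Write q(u) = au^2 + bu + c. Substituting each data point gives a linear system:
  4a - 2b + c = -22
  a + b + c = -1
  36a + 6b + c = -46
Solving the system yields a = -2, b = 5, c = -4.
So q(u) = -2u² + 5u - 4.
The coefficient of u is 5.

5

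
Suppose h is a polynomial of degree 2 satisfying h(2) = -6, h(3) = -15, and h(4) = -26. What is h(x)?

h(x) = -x^2 - 4x + 6

Write h(x) = ax^2 + bx + c. Substituting each data point gives a linear system:
  4a + 2b + c = -6
  9a + 3b + c = -15
  16a + 4b + c = -26
Solving the system yields a = -1, b = -4, c = 6.
So h(x) = -x^2 - 4x + 6.
Check: h(4) = -26. ✓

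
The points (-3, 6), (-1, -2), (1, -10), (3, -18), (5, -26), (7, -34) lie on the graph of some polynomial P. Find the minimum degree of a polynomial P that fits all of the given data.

1

Forward differences of the values at x = -3, -1, 1, 3, 5, 7:
  P  : 6  -2  -10  -18  -26  -34
  Δ  : -8  -8  -8  -8  -8
  Δ^2: 0  0  0  0
  Δ^3: 0  0  0
  Δ^4: 0  0
  Δ^5: 0
The first differences are constant (-8) and nonzero, while all higher differences vanish, so the minimal degree is 1.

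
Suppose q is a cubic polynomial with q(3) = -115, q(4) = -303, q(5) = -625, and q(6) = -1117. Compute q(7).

Write q(s) = as^3 + bs^2 + cs + d. Substituting each data point gives a linear system:
  27a + 9b + 3c + d = -115
  64a + 16b + 4c + d = -303
  125a + 25b + 5c + d = -625
  216a + 36b + 6c + d = -1117
Solving the system yields a = -6, b = 5, c = -1, d = 5.
So q(s) = -6s^3 + 5s^2 - s + 5.
Then q(7) = -1815.

-1815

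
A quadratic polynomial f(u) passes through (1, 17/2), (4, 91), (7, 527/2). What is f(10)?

526

Write f(u) = au^2 + bu + c. Substituting each data point gives a linear system:
  a + b + c = 17/2
  16a + 4b + c = 91
  49a + 7b + c = 527/2
Solving the system yields a = 5, b = 5/2, c = 1.
So f(u) = 5u^2 + (5/2)u + 1.
Then f(10) = 526.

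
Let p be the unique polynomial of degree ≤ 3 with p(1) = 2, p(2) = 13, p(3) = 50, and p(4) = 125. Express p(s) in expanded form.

Write p(s) = as^3 + bs^2 + cs + d. Substituting each data point gives a linear system:
  a + b + c + d = 2
  8a + 4b + 2c + d = 13
  27a + 9b + 3c + d = 50
  64a + 16b + 4c + d = 125
Solving the system yields a = 2, b = 1, c = -6, d = 5.
So p(s) = 2s^3 + s^2 - 6s + 5.
Check: p(1) = 2. ✓

p(s) = 2s^3 + s^2 - 6s + 5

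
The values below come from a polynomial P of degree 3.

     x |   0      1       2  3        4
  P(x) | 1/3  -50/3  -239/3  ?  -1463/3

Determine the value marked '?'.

On equispaced nodes a degree-3 polynomial has vanishing fourth forward difference, so
  P(0) - 4·P(1) + 6·P(2) - 4·P(3) + P(4) = 0.
Substituting the known values and solving for P(3):
  -4·P(3) = 2696/3
  P(3) = -674/3.

-674/3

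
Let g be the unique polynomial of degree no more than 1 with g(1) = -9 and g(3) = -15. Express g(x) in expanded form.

g(x) = -3x - 6

Using the Lagrange interpolation formula with nodes 1, 3:
  L_0(x) = (x - 3) / -2
  L_1(x) = (x - 1) / 2
Then g(x) = -9·L_0(x) - 15·L_1(x).
Expanding and collecting terms gives g(x) = -3x - 6.
Check: g(3) = -15. ✓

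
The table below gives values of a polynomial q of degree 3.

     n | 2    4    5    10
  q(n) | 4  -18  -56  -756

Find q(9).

Write q(n) = an^3 + bn^2 + cn + d. Substituting each data point gives a linear system:
  8a + 4b + 2c + d = 4
  64a + 16b + 4c + d = -18
  125a + 25b + 5c + d = -56
  1000a + 100b + 10c + d = -756
Solving the system yields a = -1, b = 2, c = 5, d = -6.
So q(n) = -n^3 + 2n^2 + 5n - 6.
Then q(9) = -528.

-528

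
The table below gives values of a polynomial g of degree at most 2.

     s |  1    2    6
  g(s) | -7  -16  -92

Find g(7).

Write g(s) = as^2 + bs + c. Substituting each data point gives a linear system:
  a + b + c = -7
  4a + 2b + c = -16
  36a + 6b + c = -92
Solving the system yields a = -2, b = -3, c = -2.
So g(s) = -2s² - 3s - 2.
Then g(7) = -121.

-121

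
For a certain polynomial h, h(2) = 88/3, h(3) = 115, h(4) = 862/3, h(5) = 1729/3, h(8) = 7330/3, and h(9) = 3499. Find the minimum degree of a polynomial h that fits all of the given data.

Divided differences on the nodes 2, 3, 4, 5, 8, 9:
  order 0: 88/3  115  862/3  1729/3  7330/3  3499
  order 1: 257/3  517/3  289  1867/3  3167/3
  order 2: 130/3  175/3  250/3  325/3
  order 3: 5  5  5
  order 4: 0  0
  order 5: 0
The order-3 divided differences are all 5 (nonzero) and every higher order vanishes, so the data lies on a polynomial of degree exactly 3.

3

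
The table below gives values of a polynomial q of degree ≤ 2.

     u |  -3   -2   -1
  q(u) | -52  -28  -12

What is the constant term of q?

Write q(u) = au^2 + bu + c. Substituting each data point gives a linear system:
  9a - 3b + c = -52
  4a - 2b + c = -28
  a - b + c = -12
Solving the system yields a = -4, b = 4, c = -4.
So q(u) = -4u^2 + 4u - 4.
The constant term is -4.

-4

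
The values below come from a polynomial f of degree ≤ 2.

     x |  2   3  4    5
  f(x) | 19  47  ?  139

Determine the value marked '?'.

On equispaced nodes a degree-2 polynomial has vanishing third forward difference, so
  - f(2) + 3·f(3) - 3·f(4) + f(5) = 0.
Substituting the known values and solving for f(4):
  -3·f(4) = -261
  f(4) = 87.

87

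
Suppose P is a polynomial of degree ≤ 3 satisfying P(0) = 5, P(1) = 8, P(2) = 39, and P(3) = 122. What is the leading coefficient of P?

4

Write P(n) = an^3 + bn^2 + cn + d. Substituting each data point gives a linear system:
  d = 5
  a + b + c + d = 8
  8a + 4b + 2c + d = 39
  27a + 9b + 3c + d = 122
Solving the system yields a = 4, b = 2, c = -3, d = 5.
So P(n) = 4n^3 + 2n^2 - 3n + 5.
The leading coefficient is 4.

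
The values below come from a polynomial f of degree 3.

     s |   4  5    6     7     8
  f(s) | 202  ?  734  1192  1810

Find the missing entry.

The 4 known points determine the degree-3 polynomial uniquely.
Write f(s) = as^3 + bs^2 + cs + d. Substituting each data point gives a linear system:
  64a + 16b + 4c + d = 202
  216a + 36b + 6c + d = 734
  343a + 49b + 7c + d = 1192
  512a + 64b + 8c + d = 1810
Solving the system yields a = 4, b = -4, c = 2, d = 2.
So f(s) = 4s^3 - 4s^2 + 2s + 2.
Then f(5) = 412.

412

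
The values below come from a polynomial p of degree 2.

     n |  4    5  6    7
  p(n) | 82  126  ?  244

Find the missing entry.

On equispaced nodes a degree-2 polynomial has vanishing third forward difference, so
  - p(4) + 3·p(5) - 3·p(6) + p(7) = 0.
Substituting the known values and solving for p(6):
  -3·p(6) = -540
  p(6) = 180.

180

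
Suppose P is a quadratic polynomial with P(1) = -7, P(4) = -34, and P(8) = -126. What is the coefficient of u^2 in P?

-2

Write P(u) = au^2 + bu + c. Substituting each data point gives a linear system:
  a + b + c = -7
  16a + 4b + c = -34
  64a + 8b + c = -126
Solving the system yields a = -2, b = 1, c = -6.
So P(u) = -2u^2 + u - 6.
The leading coefficient is -2.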